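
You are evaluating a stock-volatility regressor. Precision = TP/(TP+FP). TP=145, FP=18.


Precision = TP/(TP+FP)
= 145/(145+18)
= 145/163 = 88.96%

88.96%


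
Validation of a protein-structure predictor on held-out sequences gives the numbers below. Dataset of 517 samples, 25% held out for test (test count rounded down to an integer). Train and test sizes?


Test = ⌊517·25/100⌋ = 129
Train = 517 - 129 = 388

Train: 388, Test: 129


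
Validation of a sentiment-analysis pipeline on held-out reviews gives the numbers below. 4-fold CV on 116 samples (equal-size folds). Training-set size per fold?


Fold size = 116/4 = 29
Training per fold = 116 - 29 = 87

87


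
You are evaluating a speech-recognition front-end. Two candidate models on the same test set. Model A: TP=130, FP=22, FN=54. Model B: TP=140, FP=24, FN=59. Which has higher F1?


Model A: P=130/152=0.8553, R=130/184=0.7065, F1=2PR/(P+R)=2TP/(2TP+FP+FN)=260/336=0.7738
Model B: P=140/164=0.8537, R=140/199=0.7035, F1=2PR/(P+R)=2TP/(2TP+FP+FN)=280/363=0.7713
0.7738 > 0.7713 → Model A

Model A


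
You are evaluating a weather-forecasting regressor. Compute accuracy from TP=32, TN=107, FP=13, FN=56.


Accuracy = (TP+TN)/(TP+TN+FP+FN)
= (32+107)/(208)
= 139/208 = 66.83%

66.83%


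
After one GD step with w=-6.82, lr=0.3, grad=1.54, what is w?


w_new = w - α·∇
= -6.82 - 0.3·1.54
= -6.82 - 0.462
= -7.282

-7.282


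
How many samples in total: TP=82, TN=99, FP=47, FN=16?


Total = TP + TN + FP + FN
= 82 + 99 + 47 + 16
= 244
(Predicted positive: 129, predicted negative: 115)

244


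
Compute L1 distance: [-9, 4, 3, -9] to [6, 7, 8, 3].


d = |-9-6| + |4-7| + |3-8| + |-9-3|
  = 15 + 3 + 5 + 12
  = 35

35


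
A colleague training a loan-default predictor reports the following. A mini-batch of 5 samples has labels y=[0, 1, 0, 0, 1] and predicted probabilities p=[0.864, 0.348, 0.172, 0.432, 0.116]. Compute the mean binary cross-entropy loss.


L[0] = -ln(1-0.864) = -ln(0.136) = 1.9951
L[1] = -ln(0.348) = 1.0556
L[2] = -ln(1-0.172) = -ln(0.828) = 0.1887
L[3] = -ln(1-0.432) = -ln(0.568) = 0.5656
L[4] = -ln(0.116) = 2.1542
mean = (1.9951 + 1.0556 + 0.1887 + 0.5656 + 2.1542)/5 = 1.1918

1.1918


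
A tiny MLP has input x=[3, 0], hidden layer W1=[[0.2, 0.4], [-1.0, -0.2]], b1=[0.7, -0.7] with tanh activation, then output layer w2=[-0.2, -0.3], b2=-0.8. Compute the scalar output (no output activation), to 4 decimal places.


z1[0] = (0.2)·(3) + (0.4)·(0) + 0.7 = 1.3
z1[1] = (-1.0)·(3) + (-0.2)·(0) - 0.7 = -3.7
h = tanh(z1) = [0.8617, -0.9988]
output = (-0.2)·(0.8617) + (-0.3)·(-0.9988) - 0.8 = -0.6727

-0.6727


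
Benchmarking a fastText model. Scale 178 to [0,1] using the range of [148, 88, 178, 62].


min=62, max=178
(178-62)/(178-62) = 116/116 = 1.0

1.0


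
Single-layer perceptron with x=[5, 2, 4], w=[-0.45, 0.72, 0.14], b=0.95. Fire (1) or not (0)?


z = (5)·(-0.45) + (2)·(0.72) + (4)·(0.14) + 0.95
  = 0.7
step(z) = 1 (z≥0)

1


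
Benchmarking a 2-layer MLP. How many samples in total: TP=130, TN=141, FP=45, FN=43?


Total = TP + TN + FP + FN
= 130 + 141 + 45 + 43
= 359
(Predicted positive: 175, predicted negative: 184)

359


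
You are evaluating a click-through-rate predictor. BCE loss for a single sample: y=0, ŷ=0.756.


BCE = -[y·ln(p) + (1-y)·ln(1-p)]
= -0 - 1·ln(1-0.756)
= -ln(0.244) = 1.4106

1.4106


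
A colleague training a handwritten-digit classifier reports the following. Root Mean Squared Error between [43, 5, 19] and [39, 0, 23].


MSE = 57/3 = 19
RMSE = √(57/3) = 4.3589

4.3589


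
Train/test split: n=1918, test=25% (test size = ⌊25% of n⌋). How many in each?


Test = ⌊1918·25/100⌋ = 479
Train = 1918 - 479 = 1439

Train: 1439, Test: 479


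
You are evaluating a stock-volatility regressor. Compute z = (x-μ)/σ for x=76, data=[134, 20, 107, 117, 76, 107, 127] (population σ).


μ = 98.2857, σ = 36.3071
z = (76 - 98.2857)/36.3071 = -0.6138

-0.6138


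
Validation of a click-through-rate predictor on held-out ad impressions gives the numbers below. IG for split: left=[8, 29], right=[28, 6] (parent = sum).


Parent = [36, 35], H_parent = 0.9999
H_left = 0.7532 (n=37), H_right = 0.6723 (n=34)
H_children = (37/71)·0.7532 + (34/71)·0.6723 = 0.7145
IG = 0.9999 - 0.7145 = 0.2854

0.2854


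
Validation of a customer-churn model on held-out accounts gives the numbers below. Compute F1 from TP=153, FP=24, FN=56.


Precision = 153/177 = 0.8644
Recall = 153/209 = 0.7321
F1 = 2·P·R/(P+R) = 2·TP/(2·TP+FP+FN) = 306/(306+24+56) = 306/386 = 0.7927

0.7927


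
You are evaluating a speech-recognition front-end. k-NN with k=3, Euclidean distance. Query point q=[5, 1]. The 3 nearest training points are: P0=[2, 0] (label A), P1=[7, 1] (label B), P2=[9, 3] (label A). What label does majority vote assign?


d(q,P0) = 3.1623  (label A)
d(q,P1) = 2.0  (label B)
d(q,P2) = 4.4721  (label A)
Votes: A=2, B=1
Majority → A

A


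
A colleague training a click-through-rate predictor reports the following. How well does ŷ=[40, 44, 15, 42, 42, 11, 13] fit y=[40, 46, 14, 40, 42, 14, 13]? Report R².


ȳ = 29.8571
SS_res = Σ(y-ŷ)² = 18
SS_tot = Σ(y-ȳ)² = 1400.86
R² = 1 - SS_res/SS_tot = 1 - 0.0128 = 0.9872

0.9872


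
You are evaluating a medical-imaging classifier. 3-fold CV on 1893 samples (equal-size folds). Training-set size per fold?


Fold size = 1893/3 = 631
Training per fold = 1893 - 631 = 1262

1262


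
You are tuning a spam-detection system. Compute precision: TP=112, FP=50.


Precision = TP/(TP+FP)
= 112/(112+50)
= 112/162 = 69.14%

69.14%


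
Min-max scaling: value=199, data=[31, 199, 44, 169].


min=31, max=199
(199-31)/(199-31) = 168/168 = 1.0

1.0


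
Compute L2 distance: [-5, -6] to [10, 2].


d = √((-5-10)² + (-6-2)²)
  = √(225 + 64)
  = √289 = 17.0

17.0


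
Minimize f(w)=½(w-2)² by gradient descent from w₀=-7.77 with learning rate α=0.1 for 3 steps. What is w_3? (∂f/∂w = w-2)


step 1: grad = -7.77-2 = -9.77; w = -7.77 - 0.1·(-9.77) = -6.793
step 2: grad = -6.793-2 = -8.793; w = -6.793 - 0.1·(-8.793) = -5.9137
step 3: grad = -5.9137-2 = -7.9137; w = -5.9137 - 0.1·(-7.9137) = -5.12233

-5.12233


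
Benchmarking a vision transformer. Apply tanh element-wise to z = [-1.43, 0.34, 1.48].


tanh(-1.43) = -0.8917
tanh(0.34) = 0.3275
tanh(1.48) = 0.9015
result = [-0.8917, 0.3275, 0.9015]

[-0.8917, 0.3275, 0.9015]


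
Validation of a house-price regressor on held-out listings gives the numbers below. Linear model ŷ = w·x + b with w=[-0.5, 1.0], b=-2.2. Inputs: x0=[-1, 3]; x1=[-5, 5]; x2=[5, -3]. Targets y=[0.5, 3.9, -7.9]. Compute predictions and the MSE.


ŷ0 = (-0.5)·(-1) + (1.0)·(3) - 2.2 = 1.3
ŷ1 = (-0.5)·(-5) + (1.0)·(5) - 2.2 = 5.3
ŷ2 = (-0.5)·(5) + (1.0)·(-3) - 2.2 = -7.7
errors² = [0.64, 1.96, 0.04]
MSE = 2.6400/3 = 0.88

0.88


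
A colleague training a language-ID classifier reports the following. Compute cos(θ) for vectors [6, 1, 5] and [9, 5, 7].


A·B = 6·9 + 1·5 + 5·7 = 94
‖A‖ = √62 = 7.874, ‖B‖ = √155 = 12.4499
cos = 94/(√62·√155) = 94/√9610 = 0.9589

0.9589


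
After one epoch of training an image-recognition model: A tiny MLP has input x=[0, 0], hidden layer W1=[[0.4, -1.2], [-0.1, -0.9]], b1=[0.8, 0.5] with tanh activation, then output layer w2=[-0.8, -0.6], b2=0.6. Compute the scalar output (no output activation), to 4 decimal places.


z1[0] = (0.4)·(0) + (-1.2)·(0) + 0.8 = 0.8
z1[1] = (-0.1)·(0) + (-0.9)·(0) + 0.5 = 0.5
h = tanh(z1) = [0.664, 0.4621]
output = (-0.8)·(0.664) + (-0.6)·(0.4621) + 0.6 = -0.2085

-0.2085


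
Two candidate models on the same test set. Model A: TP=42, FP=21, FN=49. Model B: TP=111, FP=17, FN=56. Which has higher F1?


Model A: P=42/63=0.6667, R=42/91=0.4615, F1=2PR/(P+R)=2TP/(2TP+FP+FN)=84/154=0.5455
Model B: P=111/128=0.8672, R=111/167=0.6647, F1=2PR/(P+R)=2TP/(2TP+FP+FN)=222/295=0.7525
0.5455 < 0.7525 → Model B

Model B


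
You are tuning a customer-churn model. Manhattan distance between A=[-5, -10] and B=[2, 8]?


d = |-5-2| + |-10-8|
  = 7 + 18
  = 25

25


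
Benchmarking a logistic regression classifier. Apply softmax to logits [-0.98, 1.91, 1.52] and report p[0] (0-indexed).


Exponentials: e^-0.98=0.3753, e^1.91=6.7531, e^1.52=4.5722
Sum = 11.7006
Softmax = [0.0321, 0.5772, 0.3908]
p[0] = 0.3753/11.7006 = 0.0321

0.0321


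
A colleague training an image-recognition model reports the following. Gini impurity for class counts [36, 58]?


Probabilities: [36/94, 58/94] ≈ [0.383, 0.617]
Σpᵢ² = (1296 + 3364)/94² = 4660/8836
Gini = 1 - Σpᵢ² = 1 - 4660/8836 = 0.4726

0.4726


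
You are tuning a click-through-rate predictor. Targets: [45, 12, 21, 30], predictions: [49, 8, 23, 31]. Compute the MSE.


Squared errors: (45-49)²=16, (12-8)²=16, (21-23)²=4, (30-31)²=1
Sum = 37
MSE = 37/4 = 37/4

37/4


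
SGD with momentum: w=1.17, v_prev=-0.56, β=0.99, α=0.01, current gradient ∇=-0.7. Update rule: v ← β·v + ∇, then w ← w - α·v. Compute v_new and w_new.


v_new = 0.99·-0.56 - 0.7 = -0.5544 - 0.7 = -1.2544
w_new = 1.17 - 0.01·-1.2544 = 1.17 + 0.012544 = 1.182544

v_new=-1.2544, w_new=1.182544


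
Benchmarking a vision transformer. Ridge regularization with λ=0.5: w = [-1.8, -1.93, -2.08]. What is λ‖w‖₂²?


‖w‖₂² = (-1.8)² + (-1.93)² + (-2.08)²
     = 3.24 + 3.7249 + 4.3264
     = 11.2913
λ·‖w‖₂² = 0.5·11.2913 = 5.64565

5.64565


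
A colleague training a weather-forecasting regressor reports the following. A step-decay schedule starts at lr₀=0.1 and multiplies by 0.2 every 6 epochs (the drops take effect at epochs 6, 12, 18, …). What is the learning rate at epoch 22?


n_drops = ⌊22/6⌋ = 3
lr = 0.1·0.2^3 = 0.1·0.008 = 0.0008

0.0008


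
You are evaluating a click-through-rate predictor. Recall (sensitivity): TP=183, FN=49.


Recall = TP/(TP+FN)
= 183/(183+49)
= 183/232 = 78.88%

78.88%


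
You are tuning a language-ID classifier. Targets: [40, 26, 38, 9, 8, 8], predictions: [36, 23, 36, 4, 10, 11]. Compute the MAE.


Absolute errors: |40-36|=4, |26-23|=3, |38-36|=2, |9-4|=5, |8-10|=2, |8-11|=3
Sum = 19
MAE = 19/6 = 19/6

19/6


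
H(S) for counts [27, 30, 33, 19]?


Probabilities: [27/109, 30/109, 33/109, 19/109] ≈ [0.2477, 0.2752, 0.3028, 0.1743]
H = -((27/109)·log₂(27/109) + (30/109)·log₂(30/109) + (33/109)·log₂(33/109) + (19/109)·log₂(19/109))
  = 1.9722 bits

1.9722 bits


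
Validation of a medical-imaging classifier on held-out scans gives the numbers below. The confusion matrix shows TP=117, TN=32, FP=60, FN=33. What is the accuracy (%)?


Accuracy = (TP+TN)/(TP+TN+FP+FN)
= (117+32)/(242)
= 149/242 = 61.57%

61.57%


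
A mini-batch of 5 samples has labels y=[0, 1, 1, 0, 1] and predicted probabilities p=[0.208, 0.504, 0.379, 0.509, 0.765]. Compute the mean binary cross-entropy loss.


L[0] = -ln(1-0.208) = -ln(0.792) = 0.2332
L[1] = -ln(0.504) = 0.6852
L[2] = -ln(0.379) = 0.9702
L[3] = -ln(1-0.509) = -ln(0.491) = 0.7113
L[4] = -ln(0.765) = 0.2679
mean = (0.2332 + 0.6852 + 0.9702 + 0.7113 + 0.2679)/5 = 0.5736

0.5736


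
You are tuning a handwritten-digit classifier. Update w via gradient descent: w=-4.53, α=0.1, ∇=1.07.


w_new = w - α·∇
= -4.53 - 0.1·1.07
= -4.53 - 0.107
= -4.637

-4.637


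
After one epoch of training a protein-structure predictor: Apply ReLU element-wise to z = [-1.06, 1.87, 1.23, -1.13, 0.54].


ReLU(-1.06) = max(0, -1.06) = 0.0
ReLU(1.87) = max(0, 1.87) = 1.87
ReLU(1.23) = max(0, 1.23) = 1.23
ReLU(-1.13) = max(0, -1.13) = 0.0
ReLU(0.54) = max(0, 0.54) = 0.54
result = [0.0, 1.87, 1.23, 0.0, 0.54]

[0.0, 1.87, 1.23, 0.0, 0.54]


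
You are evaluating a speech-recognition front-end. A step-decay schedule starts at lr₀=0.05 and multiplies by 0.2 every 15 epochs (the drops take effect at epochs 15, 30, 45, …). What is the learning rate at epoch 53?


n_drops = ⌊53/15⌋ = 3
lr = 0.05·0.2^3 = 0.05·0.008 = 0.0004

0.0004


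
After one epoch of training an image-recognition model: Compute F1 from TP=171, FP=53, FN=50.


Precision = 171/224 = 0.7634
Recall = 171/221 = 0.7738
F1 = 2·P·R/(P+R) = 2·TP/(2·TP+FP+FN) = 342/(342+53+50) = 342/445 = 0.7685

0.7685


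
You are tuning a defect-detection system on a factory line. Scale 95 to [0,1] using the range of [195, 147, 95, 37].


min=37, max=195
(95-37)/(195-37) = 58/158 = 0.3671

0.3671


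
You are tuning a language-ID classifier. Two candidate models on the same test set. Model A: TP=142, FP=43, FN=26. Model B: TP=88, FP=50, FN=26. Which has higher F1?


Model A: P=142/185=0.7676, R=142/168=0.8452, F1=2PR/(P+R)=2TP/(2TP+FP+FN)=284/353=0.8045
Model B: P=88/138=0.6377, R=88/114=0.7719, F1=2PR/(P+R)=2TP/(2TP+FP+FN)=176/252=0.6984
0.8045 > 0.6984 → Model A

Model A


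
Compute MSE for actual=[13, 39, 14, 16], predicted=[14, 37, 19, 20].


Squared errors: (13-14)²=1, (39-37)²=4, (14-19)²=25, (16-20)²=16
Sum = 46
MSE = 46/4 = 23/2

23/2


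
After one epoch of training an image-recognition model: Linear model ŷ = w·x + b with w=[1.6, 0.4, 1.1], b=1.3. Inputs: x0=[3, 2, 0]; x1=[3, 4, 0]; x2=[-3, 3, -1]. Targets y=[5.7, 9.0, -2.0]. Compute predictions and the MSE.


ŷ0 = (1.6)·(3) + (0.4)·(2) + (1.1)·(0) + 1.3 = 6.9
ŷ1 = (1.6)·(3) + (0.4)·(4) + (1.1)·(0) + 1.3 = 7.7
ŷ2 = (1.6)·(-3) + (0.4)·(3) + (1.1)·(-1) + 1.3 = -3.4
errors² = [1.44, 1.69, 1.96]
MSE = 5.0900/3 = 1.6967

1.6967


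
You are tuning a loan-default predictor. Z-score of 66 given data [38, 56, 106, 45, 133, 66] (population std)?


μ = 74, σ = 34.2296
z = (66 - 74)/34.2296 = -0.2337

-0.2337


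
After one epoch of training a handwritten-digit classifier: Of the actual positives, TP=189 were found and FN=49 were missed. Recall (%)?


Recall = TP/(TP+FN)
= 189/(189+49)
= 189/238 = 79.41%

79.41%


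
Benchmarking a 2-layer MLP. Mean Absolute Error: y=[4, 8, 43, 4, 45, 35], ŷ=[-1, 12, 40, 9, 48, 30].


Absolute errors: |4+ 1|=5, |8-12|=4, |43-40|=3, |4-9|=5, |45-48|=3, |35-30|=5
Sum = 25
MAE = 25/6 = 25/6

25/6


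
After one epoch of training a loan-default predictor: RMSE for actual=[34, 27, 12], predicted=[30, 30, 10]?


MSE = 29/3 = 9.6667
RMSE = √(29/3) = 3.1091

3.1091


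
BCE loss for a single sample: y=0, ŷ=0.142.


BCE = -[y·ln(p) + (1-y)·ln(1-p)]
= -0 - 1·ln(1-0.142)
= -ln(0.858) = 0.1532

0.1532


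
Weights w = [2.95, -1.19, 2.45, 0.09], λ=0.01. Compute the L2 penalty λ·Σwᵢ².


‖w‖₂² = (2.95)² + (-1.19)² + (2.45)² + (0.09)²
     = 8.7025 + 1.4161 + 6.0025 + 0.0081
     = 16.1292
λ·‖w‖₂² = 0.01·16.1292 = 0.161292

0.161292


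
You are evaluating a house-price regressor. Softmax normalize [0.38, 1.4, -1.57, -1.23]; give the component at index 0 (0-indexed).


Exponentials: e^0.38=1.4623, e^1.4=4.0552, e^-1.57=0.208, e^-1.23=0.2923
Sum = 6.0178
Softmax = [0.243, 0.6739, 0.0346, 0.0486]
p[0] = 1.4623/6.0178 = 0.243

0.243


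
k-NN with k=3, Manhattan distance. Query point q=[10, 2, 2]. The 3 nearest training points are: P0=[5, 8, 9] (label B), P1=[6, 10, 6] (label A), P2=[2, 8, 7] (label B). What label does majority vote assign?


d(q,P0) = 18  (label B)
d(q,P1) = 16  (label A)
d(q,P2) = 19  (label B)
Votes: A=1, B=2
Majority → B

B


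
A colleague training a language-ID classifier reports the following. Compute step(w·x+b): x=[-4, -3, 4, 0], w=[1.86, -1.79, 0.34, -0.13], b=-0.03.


z = (-4)·(1.86) + (-3)·(-1.79) + (4)·(0.34) + (0)·(-0.13) - 0.03
  = -0.74
step(z) = 0 (z<0)

0


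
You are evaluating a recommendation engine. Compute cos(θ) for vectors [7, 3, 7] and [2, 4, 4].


A·B = 7·2 + 3·4 + 7·4 = 54
‖A‖ = √107 = 10.3441, ‖B‖ = √36 = 6
cos = 54/(√107·√36) = 54/√3852 = 0.8701

0.8701


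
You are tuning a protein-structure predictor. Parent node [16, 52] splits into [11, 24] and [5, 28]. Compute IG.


Parent = [16, 52], H_parent = 0.7871
H_left = 0.8981 (n=35), H_right = 0.6136 (n=33)
H_children = (35/68)·0.8981 + (33/68)·0.6136 = 0.76
IG = 0.7871 - 0.76 = 0.0271

0.0271


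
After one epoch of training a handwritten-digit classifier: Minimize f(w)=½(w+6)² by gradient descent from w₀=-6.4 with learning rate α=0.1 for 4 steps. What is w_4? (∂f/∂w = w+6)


step 1: grad = -6.4+6 = -0.4; w = -6.4 - 0.1·(-0.4) = -6.36
step 2: grad = -6.36+6 = -0.36; w = -6.36 - 0.1·(-0.36) = -6.324
step 3: grad = -6.324+6 = -0.324; w = -6.324 - 0.1·(-0.324) = -6.2916
step 4: grad = -6.2916+6 = -0.2916; w = -6.2916 - 0.1·(-0.2916) = -6.26244

-6.26244


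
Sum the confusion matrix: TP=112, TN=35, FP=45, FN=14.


Total = TP + TN + FP + FN
= 112 + 35 + 45 + 14
= 206
(Predicted positive: 157, predicted negative: 49)

206


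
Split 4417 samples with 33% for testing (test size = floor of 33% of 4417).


Test = ⌊4417·33/100⌋ = 1457
Train = 4417 - 1457 = 2960

Train: 2960, Test: 1457


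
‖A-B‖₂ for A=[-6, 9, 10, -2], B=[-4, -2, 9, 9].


d = √((-6+ 4)² + (9+ 2)² + (10-9)² + (-2-9)²)
  = √(4 + 121 + 1 + 121)
  = √247 = 15.7162

15.7162


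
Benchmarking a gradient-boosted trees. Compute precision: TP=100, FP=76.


Precision = TP/(TP+FP)
= 100/(100+76)
= 100/176 = 56.82%

56.82%


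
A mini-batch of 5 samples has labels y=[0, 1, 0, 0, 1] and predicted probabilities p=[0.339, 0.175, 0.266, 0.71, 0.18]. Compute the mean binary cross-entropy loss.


L[0] = -ln(1-0.339) = -ln(0.661) = 0.414
L[1] = -ln(0.175) = 1.743
L[2] = -ln(1-0.266) = -ln(0.734) = 0.3092
L[3] = -ln(1-0.71) = -ln(0.29) = 1.2379
L[4] = -ln(0.18) = 1.7148
mean = (0.414 + 1.743 + 0.3092 + 1.2379 + 1.7148)/5 = 1.0838

1.0838


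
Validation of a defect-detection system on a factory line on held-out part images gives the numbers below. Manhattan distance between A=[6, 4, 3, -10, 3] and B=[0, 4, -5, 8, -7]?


d = |6-0| + |4-4| + |3+ 5| + |-10-8| + |3+ 7|
  = 6 + 0 + 8 + 18 + 10
  = 42

42


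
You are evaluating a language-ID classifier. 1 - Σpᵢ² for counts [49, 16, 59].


Probabilities: [49/124, 16/124, 59/124] ≈ [0.3952, 0.129, 0.4758]
Σpᵢ² = (2401 + 256 + 3481)/124² = 6138/15376
Gini = 1 - Σpᵢ² = 1 - 6138/15376 = 0.6008

0.6008


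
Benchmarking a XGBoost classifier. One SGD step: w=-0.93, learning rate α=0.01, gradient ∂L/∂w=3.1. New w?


w_new = w - α·∇
= -0.93 - 0.01·3.1
= -0.93 - 0.031
= -0.961

-0.961


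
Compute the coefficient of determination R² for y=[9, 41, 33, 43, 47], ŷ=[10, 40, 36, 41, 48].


ȳ = 34.6
SS_res = Σ(y-ŷ)² = 16
SS_tot = Σ(y-ȳ)² = 923.2
R² = 1 - SS_res/SS_tot = 1 - 0.0173 = 0.9827

0.9827


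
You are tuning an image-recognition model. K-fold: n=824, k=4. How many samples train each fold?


Fold size = 824/4 = 206
Training per fold = 824 - 206 = 618

618


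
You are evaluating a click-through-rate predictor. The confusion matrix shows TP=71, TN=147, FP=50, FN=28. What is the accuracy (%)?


Accuracy = (TP+TN)/(TP+TN+FP+FN)
= (71+147)/(296)
= 218/296 = 73.65%

73.65%


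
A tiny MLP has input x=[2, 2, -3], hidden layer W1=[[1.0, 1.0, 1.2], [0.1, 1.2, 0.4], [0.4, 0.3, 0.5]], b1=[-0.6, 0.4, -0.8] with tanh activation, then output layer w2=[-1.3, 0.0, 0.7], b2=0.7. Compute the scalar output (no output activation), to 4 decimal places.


z1[0] = (1.0)·(2) + (1.0)·(2) + (1.2)·(-3) - 0.6 = -0.2
z1[1] = (0.1)·(2) + (1.2)·(2) + (0.4)·(-3) + 0.4 = 1.8
z1[2] = (0.4)·(2) + (0.3)·(2) + (0.5)·(-3) - 0.8 = -0.9
h = tanh(z1) = [-0.1974, 0.9468, -0.7163]
output = (-1.3)·(-0.1974) + (0.0)·(0.9468) + (0.7)·(-0.7163) + 0.7 = 0.4552

0.4552


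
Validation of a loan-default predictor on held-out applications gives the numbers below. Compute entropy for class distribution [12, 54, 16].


Probabilities: [12/82, 54/82, 16/82] ≈ [0.1463, 0.6585, 0.1951]
H = -((12/82)·log₂(12/82) + (54/82)·log₂(54/82) + (16/82)·log₂(16/82))
  = 1.2626 bits

1.2626 bits


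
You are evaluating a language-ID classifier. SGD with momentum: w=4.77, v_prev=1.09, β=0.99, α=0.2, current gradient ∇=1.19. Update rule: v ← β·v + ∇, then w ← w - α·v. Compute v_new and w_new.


v_new = 0.99·1.09 + 1.19 = 1.0791 + 1.19 = 2.2691
w_new = 4.77 - 0.2·2.2691 = 4.77 - 0.45382 = 4.31618

v_new=2.2691, w_new=4.31618


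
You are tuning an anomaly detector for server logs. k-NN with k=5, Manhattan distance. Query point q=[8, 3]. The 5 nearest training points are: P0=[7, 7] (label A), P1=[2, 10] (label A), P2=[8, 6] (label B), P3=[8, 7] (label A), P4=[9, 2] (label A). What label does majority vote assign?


d(q,P0) = 5  (label A)
d(q,P1) = 13  (label A)
d(q,P2) = 3  (label B)
d(q,P3) = 4  (label A)
d(q,P4) = 2  (label A)
Votes: A=4, B=1
Majority → A

A


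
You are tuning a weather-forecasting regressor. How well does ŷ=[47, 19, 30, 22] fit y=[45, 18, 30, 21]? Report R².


ȳ = 28.5
SS_res = Σ(y-ŷ)² = 6
SS_tot = Σ(y-ȳ)² = 441
R² = 1 - SS_res/SS_tot = 1 - 0.0136 = 0.9864

0.9864


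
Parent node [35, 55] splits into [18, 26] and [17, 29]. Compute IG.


Parent = [35, 55], H_parent = 0.9641
H_left = 0.976 (n=44), H_right = 0.9503 (n=46)
H_children = (44/90)·0.976 + (46/90)·0.9503 = 0.9629
IG = 0.9641 - 0.9629 = 0.0012

0.0012


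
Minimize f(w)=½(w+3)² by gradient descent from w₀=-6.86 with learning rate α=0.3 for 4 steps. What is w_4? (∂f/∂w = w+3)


step 1: grad = -6.86+3 = -3.86; w = -6.86 - 0.3·(-3.86) = -5.702
step 2: grad = -5.702+3 = -2.702; w = -5.702 - 0.3·(-2.702) = -4.8914
step 3: grad = -4.8914+3 = -1.8914; w = -4.8914 - 0.3·(-1.8914) = -4.32398
step 4: grad = -4.32398+3 = -1.32398; w = -4.32398 - 0.3·(-1.32398) = -3.926786

-3.926786


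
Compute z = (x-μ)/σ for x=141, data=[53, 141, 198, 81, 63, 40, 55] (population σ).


μ = 90.1429, σ = 53.6774
z = (141 - 90.1429)/53.6774 = 0.9475

0.9475


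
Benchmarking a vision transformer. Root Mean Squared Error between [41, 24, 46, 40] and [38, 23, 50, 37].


MSE = 35/4 = 8.75
RMSE = √(35/4) = 2.958

2.958


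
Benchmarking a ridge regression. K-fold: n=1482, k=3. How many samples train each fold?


Fold size = 1482/3 = 494
Training per fold = 1482 - 494 = 988

988


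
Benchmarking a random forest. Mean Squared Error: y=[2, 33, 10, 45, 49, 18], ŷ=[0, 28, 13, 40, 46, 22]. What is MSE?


Squared errors: (2-0)²=4, (33-28)²=25, (10-13)²=9, (45-40)²=25, (49-46)²=9, (18-22)²=16
Sum = 88
MSE = 88/6 = 44/3

44/3


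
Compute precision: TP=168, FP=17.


Precision = TP/(TP+FP)
= 168/(168+17)
= 168/185 = 90.81%

90.81%


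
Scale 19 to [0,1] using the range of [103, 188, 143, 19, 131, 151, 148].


min=19, max=188
(19-19)/(188-19) = 0/169 = 0.0

0.0


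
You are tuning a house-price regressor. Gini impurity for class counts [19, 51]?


Probabilities: [19/70, 51/70] ≈ [0.2714, 0.7286]
Σpᵢ² = (361 + 2601)/70² = 2962/4900
Gini = 1 - Σpᵢ² = 1 - 2962/4900 = 0.3955

0.3955


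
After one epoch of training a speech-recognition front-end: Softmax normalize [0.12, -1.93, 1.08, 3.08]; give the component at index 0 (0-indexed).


Exponentials: e^0.12=1.1275, e^-1.93=0.1451, e^1.08=2.9447, e^3.08=21.7584
Sum = 25.9757
Softmax = [0.0434, 0.0056, 0.1134, 0.8376]
p[0] = 1.1275/25.9757 = 0.0434

0.0434


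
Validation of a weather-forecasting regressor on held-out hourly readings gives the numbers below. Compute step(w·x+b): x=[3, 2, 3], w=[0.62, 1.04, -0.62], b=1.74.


z = (3)·(0.62) + (2)·(1.04) + (3)·(-0.62) + 1.74
  = 3.82
step(z) = 1 (z≥0)

1


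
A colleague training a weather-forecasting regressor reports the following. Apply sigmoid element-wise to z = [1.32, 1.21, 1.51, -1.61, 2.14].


σ(1.32) = 1/(1+e^-1.32) = 0.7892
σ(1.21) = 1/(1+e^-1.21) = 0.7703
σ(1.51) = 1/(1+e^-1.51) = 0.8191
σ(-1.61) = 1/(1+e^1.61) = 0.1666
σ(2.14) = 1/(1+e^-2.14) = 0.8947
result = [0.7892, 0.7703, 0.8191, 0.1666, 0.8947]

[0.7892, 0.7703, 0.8191, 0.1666, 0.8947]


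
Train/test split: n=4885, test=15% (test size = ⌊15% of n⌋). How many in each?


Test = ⌊4885·15/100⌋ = 732
Train = 4885 - 732 = 4153

Train: 4153, Test: 732


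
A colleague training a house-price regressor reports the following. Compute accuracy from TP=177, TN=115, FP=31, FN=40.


Accuracy = (TP+TN)/(TP+TN+FP+FN)
= (177+115)/(363)
= 292/363 = 80.44%

80.44%


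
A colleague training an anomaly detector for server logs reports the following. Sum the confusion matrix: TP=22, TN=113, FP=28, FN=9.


Total = TP + TN + FP + FN
= 22 + 113 + 28 + 9
= 172
(Predicted positive: 50, predicted negative: 122)

172


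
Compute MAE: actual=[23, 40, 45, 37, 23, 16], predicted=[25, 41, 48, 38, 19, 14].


Absolute errors: |23-25|=2, |40-41|=1, |45-48|=3, |37-38|=1, |23-19|=4, |16-14|=2
Sum = 13
MAE = 13/6 = 13/6

13/6


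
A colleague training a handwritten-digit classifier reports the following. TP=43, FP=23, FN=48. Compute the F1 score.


Precision = 43/66 = 0.6515
Recall = 43/91 = 0.4725
F1 = 2·P·R/(P+R) = 2·TP/(2·TP+FP+FN) = 86/(86+23+48) = 86/157 = 0.5478

0.5478


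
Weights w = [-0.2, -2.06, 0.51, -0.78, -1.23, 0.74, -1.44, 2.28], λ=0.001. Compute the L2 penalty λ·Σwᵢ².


‖w‖₂² = (-0.2)² + (-2.06)² + (0.51)² + (-0.78)² + (-1.23)² + (0.74)² + (-1.44)² + (2.28)²
     = 0.04 + 4.2436 + 0.2601 + 0.6084 + 1.5129 + 0.5476 + 2.0736 + 5.1984
     = 14.4846
λ·‖w‖₂² = 0.001·14.4846 = 0.014485

0.014485


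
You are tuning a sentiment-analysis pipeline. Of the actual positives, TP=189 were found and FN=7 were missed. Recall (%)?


Recall = TP/(TP+FN)
= 189/(189+7)
= 189/196 = 96.43%

96.43%


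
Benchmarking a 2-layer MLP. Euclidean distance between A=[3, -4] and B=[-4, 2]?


d = √((3+ 4)² + (-4-2)²)
  = √(49 + 36)
  = √85 = 9.2195

9.2195


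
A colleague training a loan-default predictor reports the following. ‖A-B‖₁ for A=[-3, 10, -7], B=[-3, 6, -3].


d = |-3+ 3| + |10-6| + |-7+ 3|
  = 0 + 4 + 4
  = 8

8


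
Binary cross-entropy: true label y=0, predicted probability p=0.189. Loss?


BCE = -[y·ln(p) + (1-y)·ln(1-p)]
= -0 - 1·ln(1-0.189)
= -ln(0.811) = 0.2095

0.2095


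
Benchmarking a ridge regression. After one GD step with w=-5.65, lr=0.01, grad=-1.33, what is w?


w_new = w - α·∇
= -5.65 - 0.01·-1.33
= -5.65 + 0.0133
= -5.6367

-5.6367


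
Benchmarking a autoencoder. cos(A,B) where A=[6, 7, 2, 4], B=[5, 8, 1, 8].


A·B = 6·5 + 7·8 + 2·1 + 4·8 = 120
‖A‖ = √105 = 10.247, ‖B‖ = √154 = 12.4097
cos = 120/(√105·√154) = 120/√16170 = 0.9437

0.9437


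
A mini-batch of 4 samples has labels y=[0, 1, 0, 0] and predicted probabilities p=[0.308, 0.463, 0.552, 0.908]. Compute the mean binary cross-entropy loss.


L[0] = -ln(1-0.308) = -ln(0.692) = 0.3682
L[1] = -ln(0.463) = 0.77
L[2] = -ln(1-0.552) = -ln(0.448) = 0.803
L[3] = -ln(1-0.908) = -ln(0.092) = 2.386
mean = (0.3682 + 0.77 + 0.803 + 2.386)/4 = 1.0818

1.0818


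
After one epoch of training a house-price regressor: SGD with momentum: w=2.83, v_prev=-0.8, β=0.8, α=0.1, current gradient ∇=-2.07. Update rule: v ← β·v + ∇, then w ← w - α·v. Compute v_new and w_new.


v_new = 0.8·-0.8 - 2.07 = -0.64 - 2.07 = -2.71
w_new = 2.83 - 0.1·-2.71 = 2.83 + 0.271 = 3.101

v_new=-2.71, w_new=3.101


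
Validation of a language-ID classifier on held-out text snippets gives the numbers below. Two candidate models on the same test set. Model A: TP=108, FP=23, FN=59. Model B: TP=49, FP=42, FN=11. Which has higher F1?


Model A: P=108/131=0.8244, R=108/167=0.6467, F1=2PR/(P+R)=2TP/(2TP+FP+FN)=216/298=0.7248
Model B: P=49/91=0.5385, R=49/60=0.8167, F1=2PR/(P+R)=2TP/(2TP+FP+FN)=98/151=0.649
0.7248 > 0.649 → Model A

Model A


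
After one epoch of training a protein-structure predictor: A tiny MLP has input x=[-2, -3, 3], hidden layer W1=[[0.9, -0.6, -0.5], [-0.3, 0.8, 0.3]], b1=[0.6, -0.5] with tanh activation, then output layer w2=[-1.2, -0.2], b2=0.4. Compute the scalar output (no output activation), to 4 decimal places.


z1[0] = (0.9)·(-2) + (-0.6)·(-3) + (-0.5)·(3) + 0.6 = -0.9
z1[1] = (-0.3)·(-2) + (0.8)·(-3) + (0.3)·(3) - 0.5 = -1.4
h = tanh(z1) = [-0.7163, -0.8854]
output = (-1.2)·(-0.7163) + (-0.2)·(-0.8854) + 0.4 = 1.4366

1.4366


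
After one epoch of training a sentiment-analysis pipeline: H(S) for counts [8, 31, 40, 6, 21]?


Probabilities: [8/106, 31/106, 40/106, 6/106, 21/106] ≈ [0.0755, 0.2925, 0.3774, 0.0566, 0.1981]
H = -((8/106)·log₂(8/106) + (31/106)·log₂(31/106) + (40/106)·log₂(40/106) + (6/106)·log₂(6/106) + (21/106)·log₂(21/106))
  = 2.0279 bits

2.0279 bits


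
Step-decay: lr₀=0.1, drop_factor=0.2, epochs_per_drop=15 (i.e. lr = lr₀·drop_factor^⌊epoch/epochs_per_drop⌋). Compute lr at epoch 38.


n_drops = ⌊38/15⌋ = 2
lr = 0.1·0.2^2 = 0.1·0.04 = 0.004

0.004


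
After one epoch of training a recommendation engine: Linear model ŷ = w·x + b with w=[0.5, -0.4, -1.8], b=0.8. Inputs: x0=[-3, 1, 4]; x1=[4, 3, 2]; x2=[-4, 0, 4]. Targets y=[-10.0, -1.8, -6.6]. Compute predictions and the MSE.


ŷ0 = (0.5)·(-3) + (-0.4)·(1) + (-1.8)·(4) + 0.8 = -8.3
ŷ1 = (0.5)·(4) + (-0.4)·(3) + (-1.8)·(2) + 0.8 = -2.0
ŷ2 = (0.5)·(-4) + (-0.4)·(0) + (-1.8)·(4) + 0.8 = -8.4
errors² = [2.89, 0.04, 3.24]
MSE = 6.1700/3 = 2.0567

2.0567


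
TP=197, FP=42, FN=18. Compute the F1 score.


Precision = 197/239 = 0.8243
Recall = 197/215 = 0.9163
F1 = 2·P·R/(P+R) = 2·TP/(2·TP+FP+FN) = 394/(394+42+18) = 394/454 = 0.8678

0.8678


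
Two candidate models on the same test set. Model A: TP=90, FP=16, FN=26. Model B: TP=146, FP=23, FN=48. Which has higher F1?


Model A: P=90/106=0.8491, R=90/116=0.7759, F1=2PR/(P+R)=2TP/(2TP+FP+FN)=180/222=0.8108
Model B: P=146/169=0.8639, R=146/194=0.7526, F1=2PR/(P+R)=2TP/(2TP+FP+FN)=292/363=0.8044
0.8108 > 0.8044 → Model A

Model A


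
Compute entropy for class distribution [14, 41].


Probabilities: [14/55, 41/55] ≈ [0.2545, 0.7455]
H = -((14/55)·log₂(14/55) + (41/55)·log₂(41/55))
  = 0.8184 bits

0.8184 bits


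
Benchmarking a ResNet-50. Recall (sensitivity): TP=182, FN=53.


Recall = TP/(TP+FN)
= 182/(182+53)
= 182/235 = 77.45%

77.45%


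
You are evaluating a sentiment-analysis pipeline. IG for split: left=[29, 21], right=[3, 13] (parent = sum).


Parent = [32, 34], H_parent = 0.9993
H_left = 0.9815 (n=50), H_right = 0.6962 (n=16)
H_children = (50/66)·0.9815 + (16/66)·0.6962 = 0.9123
IG = 0.9993 - 0.9123 = 0.087

0.087


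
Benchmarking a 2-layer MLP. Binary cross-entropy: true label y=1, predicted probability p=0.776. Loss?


BCE = -[y·ln(p) + (1-y)·ln(1-p)]
= -1·ln(0.776) - 0
= -ln(0.776) = 0.2536

0.2536


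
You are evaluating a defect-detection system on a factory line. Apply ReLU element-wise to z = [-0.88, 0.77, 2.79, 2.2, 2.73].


ReLU(-0.88) = max(0, -0.88) = 0.0
ReLU(0.77) = max(0, 0.77) = 0.77
ReLU(2.79) = max(0, 2.79) = 2.79
ReLU(2.2) = max(0, 2.2) = 2.2
ReLU(2.73) = max(0, 2.73) = 2.73
result = [0.0, 0.77, 2.79, 2.2, 2.73]

[0.0, 0.77, 2.79, 2.2, 2.73]


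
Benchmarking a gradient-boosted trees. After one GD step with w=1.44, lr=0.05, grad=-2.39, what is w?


w_new = w - α·∇
= 1.44 - 0.05·-2.39
= 1.44 + 0.1195
= 1.5595

1.5595


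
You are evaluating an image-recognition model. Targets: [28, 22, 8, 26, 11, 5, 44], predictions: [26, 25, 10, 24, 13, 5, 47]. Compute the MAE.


Absolute errors: |28-26|=2, |22-25|=3, |8-10|=2, |26-24|=2, |11-13|=2, |5-5|=0, |44-47|=3
Sum = 14
MAE = 14/7 = 2

2


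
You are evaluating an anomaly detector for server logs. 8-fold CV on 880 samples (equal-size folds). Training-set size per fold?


Fold size = 880/8 = 110
Training per fold = 880 - 110 = 770

770


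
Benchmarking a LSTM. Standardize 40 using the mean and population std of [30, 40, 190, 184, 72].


μ = 103.2, σ = 69.841
z = (40 - 103.2)/69.841 = -0.9049

-0.9049


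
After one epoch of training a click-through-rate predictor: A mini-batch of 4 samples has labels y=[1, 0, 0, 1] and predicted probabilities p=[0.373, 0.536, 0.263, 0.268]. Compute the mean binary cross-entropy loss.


L[0] = -ln(0.373) = 0.9862
L[1] = -ln(1-0.536) = -ln(0.464) = 0.7679
L[2] = -ln(1-0.263) = -ln(0.737) = 0.3052
L[3] = -ln(0.268) = 1.3168
mean = (0.9862 + 0.7679 + 0.3052 + 1.3168)/4 = 0.844

0.844


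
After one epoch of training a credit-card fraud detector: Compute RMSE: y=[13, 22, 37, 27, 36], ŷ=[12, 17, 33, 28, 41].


MSE = 68/5 = 13.6
RMSE = √(68/5) = 3.6878

3.6878


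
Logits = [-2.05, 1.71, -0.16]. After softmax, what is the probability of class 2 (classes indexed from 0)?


Exponentials: e^-2.05=0.1287, e^1.71=5.529, e^-0.16=0.8521
Sum = 6.5098
Softmax = [0.0198, 0.8493, 0.1309]
p[2] = 0.8521/6.5098 = 0.1309

0.1309


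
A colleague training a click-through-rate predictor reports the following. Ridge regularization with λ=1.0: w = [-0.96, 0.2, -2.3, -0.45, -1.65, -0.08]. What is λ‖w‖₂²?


‖w‖₂² = (-0.96)² + (0.2)² + (-2.3)² + (-0.45)² + (-1.65)² + (-0.08)²
     = 0.9216 + 0.04 + 5.29 + 0.2025 + 2.7225 + 0.0064
     = 9.183
λ·‖w‖₂² = 1.0·9.183 = 9.183

9.183


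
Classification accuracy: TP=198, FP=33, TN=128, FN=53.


Accuracy = (TP+TN)/(TP+TN+FP+FN)
= (198+128)/(412)
= 326/412 = 79.13%

79.13%


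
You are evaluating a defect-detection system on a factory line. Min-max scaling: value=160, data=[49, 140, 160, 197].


min=49, max=197
(160-49)/(197-49) = 111/148 = 0.75

0.75


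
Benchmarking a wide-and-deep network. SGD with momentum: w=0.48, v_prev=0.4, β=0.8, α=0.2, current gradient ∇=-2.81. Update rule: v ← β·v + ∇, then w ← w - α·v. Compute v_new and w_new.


v_new = 0.8·0.4 - 2.81 = 0.32 - 2.81 = -2.49
w_new = 0.48 - 0.2·-2.49 = 0.48 + 0.498 = 0.978

v_new=-2.49, w_new=0.978


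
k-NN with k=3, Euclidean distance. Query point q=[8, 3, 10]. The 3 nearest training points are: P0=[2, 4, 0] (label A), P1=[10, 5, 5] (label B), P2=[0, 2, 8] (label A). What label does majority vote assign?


d(q,P0) = 11.7047  (label A)
d(q,P1) = 5.7446  (label B)
d(q,P2) = 8.3066  (label A)
Votes: A=2, B=1
Majority → A

A


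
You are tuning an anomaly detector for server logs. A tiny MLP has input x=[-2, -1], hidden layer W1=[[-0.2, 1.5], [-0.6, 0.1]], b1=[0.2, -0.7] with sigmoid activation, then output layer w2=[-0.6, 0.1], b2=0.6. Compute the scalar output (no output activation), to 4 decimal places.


z1[0] = (-0.2)·(-2) + (1.5)·(-1) + 0.2 = -0.9
z1[1] = (-0.6)·(-2) + (0.1)·(-1) - 0.7 = 0.4
h = sigmoid(z1) = [0.2891, 0.5987]
output = (-0.6)·(0.2891) + (0.1)·(0.5987) + 0.6 = 0.4864

0.4864


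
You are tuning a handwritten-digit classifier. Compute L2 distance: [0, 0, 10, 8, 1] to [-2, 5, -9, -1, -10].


d = √((0+ 2)² + (0-5)² + (10+ 9)² + (8+ 1)² + (1+ 10)²)
  = √(4 + 25 + 361 + 81 + 121)
  = √592 = 24.3311

24.3311


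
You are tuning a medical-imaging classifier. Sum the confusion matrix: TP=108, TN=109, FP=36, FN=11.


Total = TP + TN + FP + FN
= 108 + 109 + 36 + 11
= 264
(Predicted positive: 144, predicted negative: 120)

264


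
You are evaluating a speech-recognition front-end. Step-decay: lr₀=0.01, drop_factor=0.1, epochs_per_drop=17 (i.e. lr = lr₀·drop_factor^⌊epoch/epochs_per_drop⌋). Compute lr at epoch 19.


n_drops = ⌊19/17⌋ = 1
lr = 0.01·0.1^1 = 0.01·0.1 = 0.001

0.001


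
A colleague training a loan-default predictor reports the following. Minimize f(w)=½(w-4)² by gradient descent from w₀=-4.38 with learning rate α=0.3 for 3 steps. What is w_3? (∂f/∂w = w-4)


step 1: grad = -4.38-4 = -8.38; w = -4.38 - 0.3·(-8.38) = -1.866
step 2: grad = -1.866-4 = -5.866; w = -1.866 - 0.3·(-5.866) = -0.1062
step 3: grad = -0.1062-4 = -4.1062; w = -0.1062 - 0.3·(-4.1062) = 1.12566

1.12566


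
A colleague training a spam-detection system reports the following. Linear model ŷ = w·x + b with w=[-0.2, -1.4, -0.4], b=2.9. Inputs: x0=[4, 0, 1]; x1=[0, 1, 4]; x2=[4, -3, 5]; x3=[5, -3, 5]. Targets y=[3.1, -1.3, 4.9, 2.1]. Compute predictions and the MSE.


ŷ0 = (-0.2)·(4) + (-1.4)·(0) + (-0.4)·(1) + 2.9 = 1.7
ŷ1 = (-0.2)·(0) + (-1.4)·(1) + (-0.4)·(4) + 2.9 = -0.1
ŷ2 = (-0.2)·(4) + (-1.4)·(-3) + (-0.4)·(5) + 2.9 = 4.3
ŷ3 = (-0.2)·(5) + (-1.4)·(-3) + (-0.4)·(5) + 2.9 = 4.1
errors² = [1.96, 1.44, 0.36, 4.0]
MSE = 7.7600/4 = 1.94

1.94


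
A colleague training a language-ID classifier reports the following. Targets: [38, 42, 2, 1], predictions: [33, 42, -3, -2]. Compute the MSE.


Squared errors: (38-33)²=25, (42-42)²=0, (2+ 3)²=25, (1+ 2)²=9
Sum = 59
MSE = 59/4 = 59/4

59/4


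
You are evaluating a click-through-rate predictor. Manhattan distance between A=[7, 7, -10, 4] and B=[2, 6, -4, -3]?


d = |7-2| + |7-6| + |-10+ 4| + |4+ 3|
  = 5 + 1 + 6 + 7
  = 19

19


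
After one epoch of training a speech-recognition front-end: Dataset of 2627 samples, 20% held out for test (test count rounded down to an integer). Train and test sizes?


Test = ⌊2627·20/100⌋ = 525
Train = 2627 - 525 = 2102

Train: 2102, Test: 525


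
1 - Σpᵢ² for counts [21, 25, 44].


Probabilities: [21/90, 25/90, 44/90] ≈ [0.2333, 0.2778, 0.4889]
Σpᵢ² = (441 + 625 + 1936)/90² = 3002/8100
Gini = 1 - Σpᵢ² = 1 - 3002/8100 = 0.6294

0.6294


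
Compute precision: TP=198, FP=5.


Precision = TP/(TP+FP)
= 198/(198+5)
= 198/203 = 97.54%

97.54%


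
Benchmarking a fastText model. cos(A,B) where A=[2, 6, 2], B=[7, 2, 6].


A·B = 2·7 + 6·2 + 2·6 = 38
‖A‖ = √44 = 6.6332, ‖B‖ = √89 = 9.434
cos = 38/(√44·√89) = 38/√3916 = 0.6072

0.6072


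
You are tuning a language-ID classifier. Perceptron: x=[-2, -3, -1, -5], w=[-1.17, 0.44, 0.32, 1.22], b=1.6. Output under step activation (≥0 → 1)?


z = (-2)·(-1.17) + (-3)·(0.44) + (-1)·(0.32) + (-5)·(1.22) + 1.6
  = -3.8
step(z) = 0 (z<0)

0


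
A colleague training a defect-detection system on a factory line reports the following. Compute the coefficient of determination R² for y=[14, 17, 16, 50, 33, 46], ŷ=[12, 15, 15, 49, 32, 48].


ȳ = 29.3333
SS_res = Σ(y-ŷ)² = 15
SS_tot = Σ(y-ȳ)² = 1283.33
R² = 1 - SS_res/SS_tot = 1 - 0.0117 = 0.9883

0.9883


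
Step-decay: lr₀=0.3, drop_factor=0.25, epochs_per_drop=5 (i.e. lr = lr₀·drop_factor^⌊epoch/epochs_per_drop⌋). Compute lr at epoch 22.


n_drops = ⌊22/5⌋ = 4
lr = 0.3·0.25^4 = 0.3·0.00390625 = 0.001171875

0.001171875


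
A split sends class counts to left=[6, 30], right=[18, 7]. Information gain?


Parent = [24, 37], H_parent = 0.967
H_left = 0.65 (n=36), H_right = 0.8555 (n=25)
H_children = (36/61)·0.65 + (25/61)·0.8555 = 0.7342
IG = 0.967 - 0.7342 = 0.2328

0.2328


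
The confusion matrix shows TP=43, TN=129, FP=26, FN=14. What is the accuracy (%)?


Accuracy = (TP+TN)/(TP+TN+FP+FN)
= (43+129)/(212)
= 172/212 = 81.13%

81.13%


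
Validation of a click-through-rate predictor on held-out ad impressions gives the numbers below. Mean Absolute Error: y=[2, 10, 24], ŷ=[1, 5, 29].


Absolute errors: |2-1|=1, |10-5|=5, |24-29|=5
Sum = 11
MAE = 11/3 = 11/3

11/3


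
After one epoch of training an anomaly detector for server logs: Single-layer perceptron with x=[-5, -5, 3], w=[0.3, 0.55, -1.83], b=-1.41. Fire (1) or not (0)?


z = (-5)·(0.3) + (-5)·(0.55) + (3)·(-1.83) - 1.41
  = -11.15
step(z) = 0 (z<0)

0


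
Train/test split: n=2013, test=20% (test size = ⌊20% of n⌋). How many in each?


Test = ⌊2013·20/100⌋ = 402
Train = 2013 - 402 = 1611

Train: 1611, Test: 402
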